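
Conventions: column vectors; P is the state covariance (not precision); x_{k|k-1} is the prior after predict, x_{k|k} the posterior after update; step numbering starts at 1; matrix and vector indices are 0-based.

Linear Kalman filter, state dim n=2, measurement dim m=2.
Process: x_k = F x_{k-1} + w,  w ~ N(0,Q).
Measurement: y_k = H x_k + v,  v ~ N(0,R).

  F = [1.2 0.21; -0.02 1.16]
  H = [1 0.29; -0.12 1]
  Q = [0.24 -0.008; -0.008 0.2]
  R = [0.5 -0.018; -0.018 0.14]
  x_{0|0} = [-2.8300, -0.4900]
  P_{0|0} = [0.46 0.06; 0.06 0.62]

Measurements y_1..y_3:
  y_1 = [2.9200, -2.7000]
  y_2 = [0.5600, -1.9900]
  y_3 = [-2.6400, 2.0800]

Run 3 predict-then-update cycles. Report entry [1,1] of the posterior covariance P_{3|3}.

step 1: x^-=[-3.4989, -0.5118]  P^-=[0.9600 0.2153; 0.2153 1.0317]  S=[1.6716 0.3738; 0.3738 1.1338]  K=[0.6390 -0.1224; 0.1181 0.8482]  nu=[6.5673, -2.6081]  x^+=[1.0168, -1.9483]  P^+=[0.3189 0.0096; 0.0096 0.1178]
step 2: x^-=[0.8111, -2.2803]  P^-=[0.7093 0.0264; 0.0264 0.3582]  S=[1.2547 0.0262; 0.0262 0.5020]  K=[0.5745 -0.1470; 0.0891 0.7024]  nu=[0.4102, 0.3876]  x^+=[0.9898, -1.9714]  P^+=[0.2888 0.0037; 0.0037 0.0972]
step 3: x^-=[0.7737, -2.3067]  P^-=[0.6620 0.0139; 0.0139 0.3307]  S=[1.1979 0.0119; 0.0119 0.4769]  K=[0.5575 -0.1513; 0.0849 0.6878]  nu=[-2.7448, 4.4795]  x^+=[-1.4343, 0.5416]  P^+=[0.2808 0.0025; 0.0025 0.0951]

P_post[1,1] = 0.0951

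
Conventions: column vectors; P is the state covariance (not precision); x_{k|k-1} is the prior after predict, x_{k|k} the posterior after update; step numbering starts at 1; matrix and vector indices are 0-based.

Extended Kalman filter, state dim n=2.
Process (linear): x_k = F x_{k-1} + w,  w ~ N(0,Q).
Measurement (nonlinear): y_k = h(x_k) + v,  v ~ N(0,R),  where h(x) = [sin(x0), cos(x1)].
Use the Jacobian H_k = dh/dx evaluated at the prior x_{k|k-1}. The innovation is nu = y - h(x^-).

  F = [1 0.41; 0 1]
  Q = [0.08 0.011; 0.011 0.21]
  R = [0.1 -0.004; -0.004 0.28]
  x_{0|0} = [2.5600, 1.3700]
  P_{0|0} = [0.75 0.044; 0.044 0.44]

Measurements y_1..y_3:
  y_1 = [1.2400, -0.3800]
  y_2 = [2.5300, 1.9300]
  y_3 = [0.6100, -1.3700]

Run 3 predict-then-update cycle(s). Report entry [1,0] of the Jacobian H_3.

H_jac[1,0] = 0.0000

step 1: x^-=[3.1217, 1.3700]  P^-=[0.9400 0.2354; 0.2354 0.6500]  H_jac=[-0.9998 0.0000; 0.0000 -0.9799]  S=[1.0397 0.2266; 0.2266 0.9041]  K=[-0.8974 -0.0302; -0.0770 -0.6852]  nu=[1.2201, -0.5794]  x^+=[2.0442, 1.6730]  P^+=[0.0896 0.0050; 0.0050 0.1955]
step 2: x^-=[2.7302, 1.6730]  P^-=[0.2066 0.0961; 0.0961 0.4055]  H_jac=[-0.9166 0.0000; 0.0000 -0.9948]  S=[0.2735 0.0836; 0.0836 0.6812]  K=[-0.6746 -0.0575; -0.1465 -0.5741]  nu=[2.1301, 2.0321]  x^+=[1.1764, 0.1944]  P^+=[0.0733 0.0135; 0.0135 0.1610]
step 3: x^-=[1.2561, 0.1944]  P^-=[0.1915 0.0905; 0.0905 0.3710]  H_jac=[0.3096 0.0000; 0.0000 -0.1931]  S=[0.1183 -0.0094; -0.0094 0.2938]  K=[0.4974 -0.0435; 0.2179 -0.2369]  nu=[-0.3409, -2.3512]  x^+=[1.1889, 0.6770]  P^+=[0.1612 0.0734; 0.0734 0.3479]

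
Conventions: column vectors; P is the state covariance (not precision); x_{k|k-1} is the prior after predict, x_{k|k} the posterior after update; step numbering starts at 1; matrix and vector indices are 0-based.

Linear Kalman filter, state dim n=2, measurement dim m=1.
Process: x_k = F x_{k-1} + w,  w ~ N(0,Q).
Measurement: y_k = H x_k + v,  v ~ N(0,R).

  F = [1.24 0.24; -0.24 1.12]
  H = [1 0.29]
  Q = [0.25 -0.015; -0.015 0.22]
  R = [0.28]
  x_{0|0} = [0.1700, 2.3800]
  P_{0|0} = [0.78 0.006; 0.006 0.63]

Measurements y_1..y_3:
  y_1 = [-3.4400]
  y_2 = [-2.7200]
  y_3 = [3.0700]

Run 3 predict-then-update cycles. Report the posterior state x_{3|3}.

step 1: x^-=[0.7820, 2.6248]  P^-=[1.4892 -0.0698; -0.0698 1.0520]  S=[1.8172]  K=[0.8084; 0.1295]  nu=[-4.9832]  x^+=[-3.2463, 1.9796]  P^+=[0.3017 -0.2600; -0.2600 1.0215]
step 2: x^-=[-3.5502, 2.9963]  P^-=[0.6180 -0.1763; -0.1763 1.6585]  S=[0.9353]  K=[0.6062; 0.3258]  nu=[-0.0387]  x^+=[-3.5737, 2.9837]  P^+=[0.2744 -0.3610; -0.3610 1.5593]
step 3: x^-=[-3.7153, 4.1994]  P^-=[0.5469 -0.1581; -0.1581 2.3858]  S=[0.9359]  K=[0.5354; 0.5704]  nu=[5.5675]  x^+=[-0.7345, 7.3751]  P^+=[0.2786 -0.4439; -0.4439 2.0813]

x_post = [-0.7345, 7.3751]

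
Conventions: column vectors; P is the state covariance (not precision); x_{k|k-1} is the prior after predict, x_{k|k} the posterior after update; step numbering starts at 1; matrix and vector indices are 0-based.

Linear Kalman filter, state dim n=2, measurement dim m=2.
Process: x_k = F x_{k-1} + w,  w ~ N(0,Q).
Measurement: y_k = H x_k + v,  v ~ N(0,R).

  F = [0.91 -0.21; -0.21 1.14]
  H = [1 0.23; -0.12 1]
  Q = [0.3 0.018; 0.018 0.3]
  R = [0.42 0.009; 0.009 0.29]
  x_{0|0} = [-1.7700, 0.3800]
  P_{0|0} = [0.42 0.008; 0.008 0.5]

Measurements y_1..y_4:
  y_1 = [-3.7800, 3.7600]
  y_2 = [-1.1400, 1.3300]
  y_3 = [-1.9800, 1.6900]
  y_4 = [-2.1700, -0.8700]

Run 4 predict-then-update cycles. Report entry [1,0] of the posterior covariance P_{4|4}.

P_post[1,0] = -0.0158

step 1: x^-=[-1.6905, 0.8049]  P^-=[0.6668 -0.1733; -0.1733 0.9645]  S=[1.0581 -0.0177; -0.0177 1.3057]  K=[0.5894 -0.1860; 0.0585 0.7554]  nu=[-2.2746, 2.7522]  x^+=[-3.5431, 2.7509]  P^+=[0.2502 -0.0186; -0.0186 0.2174]
step 2: x^-=[-3.8019, 3.8801]  P^-=[0.5239 -0.1020; -0.1020 0.6024]  S=[0.9288 -0.0145; -0.0145 0.9244]  K=[0.5361 -0.1699; 0.0498 0.6657]  nu=[1.7695, -3.0063]  x^+=[-2.3424, 1.9669]  P^+=[0.2276 -0.0171; -0.0171 0.1914]
step 3: x^-=[-2.5447, 2.7341]  P^-=[0.5035 -0.0899; -0.0899 0.5670]  S=[0.9121 -0.0084; -0.0084 0.8859]  K=[0.5278 -0.1646; 0.0505 0.6528]  nu=[-0.0642, -1.3495]  x^+=[-2.3564, 1.8500]  P^+=[0.2239 -0.0161; -0.0161 0.1878]
step 4: x^-=[-2.5328, 2.6038]  P^-=[0.4999 -0.0872; -0.0872 0.5617]  S=[0.9095 -0.0066; -0.0066 0.8798]  K=[0.5264 -0.1633; 0.0509 0.6507]  nu=[-0.2361, -3.7778]  x^+=[-2.0400, 0.1337]  P^+=[0.2233 -0.0158; -0.0158 0.1873]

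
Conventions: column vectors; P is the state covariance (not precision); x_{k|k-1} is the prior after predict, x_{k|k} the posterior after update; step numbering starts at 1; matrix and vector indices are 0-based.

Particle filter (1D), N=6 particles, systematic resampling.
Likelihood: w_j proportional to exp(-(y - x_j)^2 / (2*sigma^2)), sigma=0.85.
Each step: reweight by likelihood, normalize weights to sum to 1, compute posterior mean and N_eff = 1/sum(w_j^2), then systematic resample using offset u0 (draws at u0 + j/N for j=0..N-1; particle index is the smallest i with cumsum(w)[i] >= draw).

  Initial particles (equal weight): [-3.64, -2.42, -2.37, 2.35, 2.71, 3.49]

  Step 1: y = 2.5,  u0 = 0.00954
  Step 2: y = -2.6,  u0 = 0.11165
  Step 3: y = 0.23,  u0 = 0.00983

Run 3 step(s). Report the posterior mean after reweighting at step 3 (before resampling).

step 1: w=[0.0000, 0.0000, 0.0000, 0.3999, 0.3940, 0.2061]  mean=2.7268  Neff=2.7963  idx=[3, 3, 3, 4, 4, 5]
step 2: w=[0.3169, 0.3169, 0.3169, 0.0246, 0.0246, 0.0001]  mean=2.3678  Neff=3.3055  idx=[0, 0, 1, 1, 2, 2]
step 3: w=[0.1667, 0.1667, 0.1667, 0.1667, 0.1667, 0.1667]  mean=2.3500  Neff=6.0000  idx=[0, 1, 2, 3, 4, 5]

post_mean = 2.3500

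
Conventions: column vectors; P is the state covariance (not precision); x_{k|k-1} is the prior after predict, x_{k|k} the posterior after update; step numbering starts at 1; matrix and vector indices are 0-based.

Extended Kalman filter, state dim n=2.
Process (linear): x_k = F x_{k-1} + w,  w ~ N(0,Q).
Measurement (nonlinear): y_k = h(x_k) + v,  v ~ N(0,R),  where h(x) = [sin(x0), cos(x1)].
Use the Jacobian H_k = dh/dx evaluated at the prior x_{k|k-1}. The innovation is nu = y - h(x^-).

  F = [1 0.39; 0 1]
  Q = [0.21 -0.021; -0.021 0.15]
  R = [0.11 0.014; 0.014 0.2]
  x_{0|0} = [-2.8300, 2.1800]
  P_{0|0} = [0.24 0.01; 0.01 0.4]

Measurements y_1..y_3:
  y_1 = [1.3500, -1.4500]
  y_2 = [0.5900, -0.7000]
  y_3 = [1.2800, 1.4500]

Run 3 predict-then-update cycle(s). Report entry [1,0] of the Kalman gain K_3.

step 1: x^-=[-1.9798, 2.1800]  P^-=[0.5186 0.1450; 0.1450 0.5500]  H_jac=[-0.3977 0.0000; 0.0000 -0.8201]  S=[0.1920 0.0613; 0.0613 0.5699]  K=[-1.0433 -0.0964; -0.0494 -0.7861]  nu=[2.2675, -0.8778]  x^+=[-4.2609, 2.7581]  P^+=[0.2920 0.0413; 0.0413 0.1926]
step 2: x^-=[-3.1852, 2.7581]  P^-=[0.5635 0.0954; 0.0954 0.3426]  H_jac=[-0.9990 0.0000; 0.0000 -0.3742]  S=[0.6724 0.0497; 0.0497 0.2480]  K=[-0.8390 0.0241; -0.1052 -0.4959]  nu=[0.5464, 0.2274]  x^+=[-3.6382, 2.5879]  P^+=[0.0920 0.0185; 0.0185 0.2690]
step 3: x^-=[-2.6289, 2.5879]  P^-=[0.3574 0.1024; 0.1024 0.4190]  H_jac=[-0.8714 0.0000; 0.0000 -0.5258]  S=[0.3814 0.0609; 0.0609 0.3158]  K=[-0.8144 -0.0134; -0.1265 -0.6731]  nu=[1.7705, 2.3006]  x^+=[-4.1017, 0.8154]  P^+=[0.1030 0.0268; 0.0268 0.2594]

K[1,0] = -0.1265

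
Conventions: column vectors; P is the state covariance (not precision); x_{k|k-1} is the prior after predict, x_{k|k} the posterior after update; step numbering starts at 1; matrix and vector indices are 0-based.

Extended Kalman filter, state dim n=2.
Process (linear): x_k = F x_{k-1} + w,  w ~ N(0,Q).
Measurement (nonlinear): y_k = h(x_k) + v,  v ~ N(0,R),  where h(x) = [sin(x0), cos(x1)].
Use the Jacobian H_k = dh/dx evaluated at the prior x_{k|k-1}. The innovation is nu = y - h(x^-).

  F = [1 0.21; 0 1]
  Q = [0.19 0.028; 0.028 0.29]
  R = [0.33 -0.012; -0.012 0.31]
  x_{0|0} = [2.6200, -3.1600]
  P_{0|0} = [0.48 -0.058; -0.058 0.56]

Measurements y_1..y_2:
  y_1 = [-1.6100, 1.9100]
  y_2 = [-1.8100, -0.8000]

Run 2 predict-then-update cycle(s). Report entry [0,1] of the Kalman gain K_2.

step 1: x^-=[1.9564, -3.1600]  P^-=[0.6703 0.0876; 0.0876 0.8500]  H_jac=[-0.3761 0.0000; 0.0000 -0.0184]  S=[0.4248 -0.0114; -0.0114 0.3103]  K=[-0.5942 -0.0270; -0.0790 -0.0533]  nu=[-2.5366, 2.9098]  x^+=[3.3850, -3.1148]  P^+=[0.5205 0.0676; 0.0676 0.8466]
step 2: x^-=[2.7309, -3.1148]  P^-=[0.7762 0.2734; 0.2734 1.1366]  H_jac=[-0.9168 0.0000; 0.0000 0.0268]  S=[0.9825 -0.0187; -0.0187 0.3108]  K=[-0.7247 -0.0201; -0.2535 0.0827]  nu=[-2.2092, 0.1996]  x^+=[4.3280, -2.5382]  P^+=[0.2606 0.0923; 0.0923 1.0705]

K[0,1] = -0.0201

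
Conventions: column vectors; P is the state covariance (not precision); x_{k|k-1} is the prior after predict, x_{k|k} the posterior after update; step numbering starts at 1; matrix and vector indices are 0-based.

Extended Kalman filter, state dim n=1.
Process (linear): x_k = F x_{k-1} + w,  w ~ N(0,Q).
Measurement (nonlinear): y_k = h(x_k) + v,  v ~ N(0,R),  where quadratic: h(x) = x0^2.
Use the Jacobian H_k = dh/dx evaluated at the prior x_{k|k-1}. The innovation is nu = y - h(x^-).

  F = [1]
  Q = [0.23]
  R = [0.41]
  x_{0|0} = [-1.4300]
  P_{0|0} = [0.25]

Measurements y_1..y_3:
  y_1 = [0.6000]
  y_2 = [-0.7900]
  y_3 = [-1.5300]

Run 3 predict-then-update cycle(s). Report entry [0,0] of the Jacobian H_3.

H_jac[0,0] = -0.6643

step 1: x^-=[-1.4300]  P^-=[0.4800]  H_jac=[-2.8600]  S=[4.3362]  K=[-0.3166]  nu=[-1.4449]  x^+=[-0.9726]  P^+=[0.0454]
step 2: x^-=[-0.9726]  P^-=[0.2754]  H_jac=[-1.9451]  S=[1.4519]  K=[-0.3689]  nu=[-1.7359]  x^+=[-0.3321]  P^+=[0.0778]
step 3: x^-=[-0.3321]  P^-=[0.3078]  H_jac=[-0.6643]  S=[0.5458]  K=[-0.3746]  nu=[-1.6403]  x^+=[0.2823]  P^+=[0.2312]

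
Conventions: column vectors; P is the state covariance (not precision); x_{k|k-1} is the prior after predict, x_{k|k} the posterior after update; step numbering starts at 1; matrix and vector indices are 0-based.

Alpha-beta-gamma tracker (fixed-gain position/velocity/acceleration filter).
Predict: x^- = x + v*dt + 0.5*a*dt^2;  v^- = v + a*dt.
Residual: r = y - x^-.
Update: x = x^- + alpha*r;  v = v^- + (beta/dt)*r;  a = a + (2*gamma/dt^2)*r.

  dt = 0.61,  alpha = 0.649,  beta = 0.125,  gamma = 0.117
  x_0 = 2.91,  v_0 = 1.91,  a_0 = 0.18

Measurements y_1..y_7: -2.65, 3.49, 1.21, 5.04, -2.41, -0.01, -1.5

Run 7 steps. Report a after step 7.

a_post = 0.1459

step 1: x_pred=4.1086  r=-6.7586  x^+=-0.2777  v^+=0.6348  a^+=-4.0702
step 2: x_pred=-0.6477  r=4.1377  x^+=2.0377  v^+=-1.0001  a^+=-1.4682
step 3: x_pred=1.1544  r=0.0556  x^+=1.1905  v^+=-1.8843  a^+=-1.4332
step 4: x_pred=-0.2256  r=5.2656  x^+=3.1918  v^+=-1.6795  a^+=1.8781
step 5: x_pred=2.5167  r=-4.9267  x^+=-0.6807  v^+=-1.5435  a^+=-1.2201
step 6: x_pred=-1.8492  r=1.8392  x^+=-0.6556  v^+=-1.9108  a^+=-0.0635
step 7: x_pred=-1.8330  r=0.3330  x^+=-1.6169  v^+=-1.8813  a^+=0.1459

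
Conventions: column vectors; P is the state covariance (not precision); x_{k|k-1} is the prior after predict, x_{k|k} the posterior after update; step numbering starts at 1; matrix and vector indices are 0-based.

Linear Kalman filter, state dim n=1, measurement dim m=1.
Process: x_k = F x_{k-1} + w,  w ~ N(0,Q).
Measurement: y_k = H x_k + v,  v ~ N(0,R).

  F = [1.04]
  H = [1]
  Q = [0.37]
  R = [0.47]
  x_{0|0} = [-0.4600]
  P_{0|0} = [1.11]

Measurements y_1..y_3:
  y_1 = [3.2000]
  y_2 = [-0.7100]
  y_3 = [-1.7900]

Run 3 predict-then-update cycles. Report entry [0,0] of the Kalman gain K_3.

K[0,0] = 0.5928

step 1: x^-=[-0.4784]  P^-=[1.5706]  S=[2.0406]  K=[0.7697]  nu=[3.6784]  x^+=[2.3528]  P^+=[0.3617]
step 2: x^-=[2.4469]  P^-=[0.7613]  S=[1.2313]  K=[0.6183]  nu=[-3.1569]  x^+=[0.4950]  P^+=[0.2906]
step 3: x^-=[0.5148]  P^-=[0.6843]  S=[1.1543]  K=[0.5928]  nu=[-2.3048]  x^+=[-0.8515]  P^+=[0.2786]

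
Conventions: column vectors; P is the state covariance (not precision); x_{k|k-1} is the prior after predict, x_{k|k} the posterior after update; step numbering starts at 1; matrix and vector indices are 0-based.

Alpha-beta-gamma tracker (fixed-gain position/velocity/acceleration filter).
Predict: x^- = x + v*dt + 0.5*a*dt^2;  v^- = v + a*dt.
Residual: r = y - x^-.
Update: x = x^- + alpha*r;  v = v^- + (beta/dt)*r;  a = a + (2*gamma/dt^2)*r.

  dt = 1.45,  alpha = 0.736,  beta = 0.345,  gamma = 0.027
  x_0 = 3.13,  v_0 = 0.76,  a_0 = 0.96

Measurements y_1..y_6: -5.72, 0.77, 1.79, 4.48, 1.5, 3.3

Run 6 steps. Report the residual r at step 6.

resid = -3.8351

step 1: x_pred=5.2412  r=-10.9612  x^+=-2.8262  v^+=-0.4560  a^+=0.6785
step 2: x_pred=-2.7742  r=3.5442  x^+=-0.1657  v^+=1.3711  a^+=0.7695
step 3: x_pred=2.6313  r=-0.8413  x^+=2.0121  v^+=2.2867  a^+=0.7479
step 4: x_pred=6.1140  r=-1.6340  x^+=4.9114  v^+=2.9823  a^+=0.7059
step 5: x_pred=9.9779  r=-8.4779  x^+=3.7382  v^+=1.9888  a^+=0.4882
step 6: x_pred=7.1351  r=-3.8351  x^+=4.3125  v^+=1.7842  a^+=0.3897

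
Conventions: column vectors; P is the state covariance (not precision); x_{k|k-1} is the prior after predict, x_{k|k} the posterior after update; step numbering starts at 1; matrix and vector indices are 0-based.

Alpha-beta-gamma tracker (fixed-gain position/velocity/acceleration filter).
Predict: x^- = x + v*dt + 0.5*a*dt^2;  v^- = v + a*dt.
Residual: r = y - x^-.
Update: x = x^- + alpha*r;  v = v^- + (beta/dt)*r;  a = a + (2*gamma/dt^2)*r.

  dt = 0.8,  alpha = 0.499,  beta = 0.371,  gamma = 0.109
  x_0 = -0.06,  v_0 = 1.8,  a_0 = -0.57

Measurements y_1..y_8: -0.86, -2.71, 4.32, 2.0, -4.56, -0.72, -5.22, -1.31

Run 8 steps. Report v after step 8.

v_post = -1.5421

step 1: x_pred=1.1976  r=-2.0576  x^+=0.1709  v^+=0.3898  a^+=-1.2709
step 2: x_pred=0.0760  r=-2.7860  x^+=-1.3142  v^+=-1.9189  a^+=-2.2199
step 3: x_pred=-3.5597  r=7.8797  x^+=0.3723  v^+=-0.0406  a^+=0.4642
step 4: x_pred=0.4883  r=1.5117  x^+=1.2427  v^+=1.0318  a^+=0.9791
step 5: x_pred=2.3814  r=-6.9414  x^+=-1.0824  v^+=-1.4040  a^+=-1.3853
step 6: x_pred=-2.6489  r=1.9289  x^+=-1.6864  v^+=-1.6178  a^+=-0.7283
step 7: x_pred=-3.2136  r=-2.0064  x^+=-4.2148  v^+=-3.1309  a^+=-1.4117
step 8: x_pred=-7.1712  r=5.8612  x^+=-4.2465  v^+=-1.5421  a^+=0.5848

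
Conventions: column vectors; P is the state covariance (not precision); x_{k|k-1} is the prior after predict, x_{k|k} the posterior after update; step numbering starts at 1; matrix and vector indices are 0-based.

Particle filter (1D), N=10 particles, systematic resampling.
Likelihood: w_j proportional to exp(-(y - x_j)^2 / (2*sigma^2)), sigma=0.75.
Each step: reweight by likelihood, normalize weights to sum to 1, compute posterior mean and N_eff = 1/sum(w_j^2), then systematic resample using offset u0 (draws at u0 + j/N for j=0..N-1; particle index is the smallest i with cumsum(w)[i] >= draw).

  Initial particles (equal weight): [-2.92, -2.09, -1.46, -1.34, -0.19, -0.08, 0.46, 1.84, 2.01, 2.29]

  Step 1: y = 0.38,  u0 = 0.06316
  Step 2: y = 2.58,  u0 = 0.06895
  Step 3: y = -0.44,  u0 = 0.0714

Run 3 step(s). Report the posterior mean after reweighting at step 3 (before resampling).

post_mean = 0.5868

step 1: w=[0.0000, 0.0015, 0.0165, 0.0242, 0.2513, 0.2779, 0.3335, 0.0504, 0.0316, 0.0131]  mean=0.2101  Neff=3.9041  idx=[4, 4, 4, 5, 5, 5, 6, 6, 6, 8]
step 2: w=[0.0013, 0.0013, 0.0013, 0.0023, 0.0023, 0.0023, 0.0226, 0.0226, 0.0226, 0.9212]  mean=1.8816  Neff=1.1762  idx=[8, 9, 9, 9, 9, 9, 9, 9, 9, 9]
step 3: w=[0.9182, 0.0091, 0.0091, 0.0091, 0.0091, 0.0091, 0.0091, 0.0091, 0.0091, 0.0091]  mean=0.5868  Neff=1.1850  idx=[0, 0, 0, 0, 0, 0, 0, 0, 0, 6]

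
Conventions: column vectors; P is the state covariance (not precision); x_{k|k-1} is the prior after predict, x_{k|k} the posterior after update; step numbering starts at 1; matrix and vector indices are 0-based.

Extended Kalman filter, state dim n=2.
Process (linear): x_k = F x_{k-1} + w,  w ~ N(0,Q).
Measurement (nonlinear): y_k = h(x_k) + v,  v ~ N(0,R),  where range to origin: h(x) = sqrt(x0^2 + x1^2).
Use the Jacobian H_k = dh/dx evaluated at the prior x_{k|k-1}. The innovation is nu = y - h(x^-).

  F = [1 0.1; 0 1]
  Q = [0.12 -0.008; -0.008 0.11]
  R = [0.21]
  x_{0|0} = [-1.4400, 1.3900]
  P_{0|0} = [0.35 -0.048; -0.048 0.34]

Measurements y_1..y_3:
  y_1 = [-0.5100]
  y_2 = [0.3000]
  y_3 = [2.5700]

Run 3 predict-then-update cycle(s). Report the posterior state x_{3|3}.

x_post = [-0.3633, 1.4547]

step 1: x^-=[-1.3010, 1.3900]  P^-=[0.4638 -0.0220; -0.0220 0.4500]  H_jac=[-0.6833 0.7301]  S=[0.6884]  K=[-0.4837; 0.4991]  nu=[-2.4139]  x^+=[-0.1333, 0.1852]  P^+=[0.3027 0.1442; 0.1442 0.2785]
step 2: x^-=[-0.1148, 0.1852]  P^-=[0.4543 0.1641; 0.1641 0.3885]  H_jac=[-0.5268 0.8500]  S=[0.4699]  K=[-0.2126; 0.5189]  nu=[0.0821]  x^+=[-0.1323, 0.2278]  P^+=[0.4331 0.2159; 0.2159 0.2620]
step 3: x^-=[-0.1095, 0.2278]  P^-=[0.5989 0.2341; 0.2341 0.3720]  H_jac=[-0.4331 0.9013]  S=[0.4418]  K=[-0.1096; 0.5295]  nu=[2.3172]  x^+=[-0.3633, 1.4547]  P^+=[0.5936 0.2597; 0.2597 0.2482]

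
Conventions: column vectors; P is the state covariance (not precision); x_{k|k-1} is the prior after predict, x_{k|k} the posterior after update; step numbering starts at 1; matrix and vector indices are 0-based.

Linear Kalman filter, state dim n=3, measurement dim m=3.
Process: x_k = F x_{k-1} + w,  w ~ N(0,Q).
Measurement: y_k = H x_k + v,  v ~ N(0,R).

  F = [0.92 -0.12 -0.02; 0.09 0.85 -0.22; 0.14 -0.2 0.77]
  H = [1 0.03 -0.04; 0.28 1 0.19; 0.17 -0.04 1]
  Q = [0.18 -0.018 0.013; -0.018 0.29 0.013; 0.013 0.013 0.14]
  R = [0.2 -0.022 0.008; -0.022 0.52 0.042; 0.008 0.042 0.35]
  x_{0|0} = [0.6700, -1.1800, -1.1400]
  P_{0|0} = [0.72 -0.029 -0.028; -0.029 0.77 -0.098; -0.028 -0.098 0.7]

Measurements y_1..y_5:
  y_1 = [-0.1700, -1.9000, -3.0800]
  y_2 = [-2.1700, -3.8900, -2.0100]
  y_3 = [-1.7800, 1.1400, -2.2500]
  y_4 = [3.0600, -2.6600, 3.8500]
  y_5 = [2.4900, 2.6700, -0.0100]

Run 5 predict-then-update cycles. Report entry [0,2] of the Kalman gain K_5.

step 1: x^-=[0.7808, -0.6919, -0.5480]  P^-=[0.8077 -0.0514 0.1082; -0.0514 0.9194 -0.2999; 0.1082 -0.2999 0.6257]  S=[0.9985 0.2048 0.2189; 0.2048 1.3940 -0.1094; 0.2189 -0.1094 1.0620]  K=[0.7800 0.0314 0.0755; -0.0810 0.6008 -0.2466; -0.0518 -0.0516 0.6232]  nu=[-0.9520, -1.3226, -2.6924]  x^+=[-0.2067, -0.7455, -2.1083]  P^+=[0.1574 -0.0428 0.0055; -0.0428 0.3237 -0.0415; 0.0055 -0.0415 0.2129]
step 2: x^-=[-0.0585, -0.1884, -1.5032]  P^-=[0.3270 -0.0715 0.0539; -0.0715 0.5442 -0.1092; 0.0539 -0.1092 0.2986]  S=[0.5197 0.0249 0.1036; 0.0249 1.0248 -0.0104; 0.1036 -0.0104 0.6870]  K=[0.6059 0.0156 0.0725; -0.0838 0.4914 -0.1883; -0.0150 -0.0315 0.4562]  nu=[-2.1659, -3.3996, -0.5044]  x^+=[-1.4602, -1.5824, -1.5938]  P^+=[0.1229 -0.0382 0.0084; -0.0382 0.2656 -0.0288; 0.0084 -0.0288 0.1556]
step 3: x^-=[-1.1217, -1.1258, -1.1152]  P^-=[0.2959 -0.0657 0.0490; -0.0657 0.4950 -0.0806; 0.0490 -0.0806 0.2581]  S=[0.4891 0.0190 0.0958; 0.0190 0.9853 0.0102; 0.0958 0.0102 0.6415]  K=[0.5823 0.0149 0.0717; -0.0826 0.4715 -0.1691; -0.0077 -0.0223 0.4219]  nu=[-0.6692, 2.7918, -0.9892]  x^+=[-1.5407, 0.4131, -1.5898]  P^+=[0.1182 -0.0368 0.0088; -0.0368 0.2547 -0.0236; 0.0088 -0.0236 0.1442]
step 4: x^-=[-1.4352, 0.5623, -1.5225]  P^-=[0.2914 -0.0640 0.0478; -0.0640 0.4848 -0.0731; 0.0478 -0.0731 0.2493]  S=[0.4848 0.0188 0.0944; 0.0188 0.9781 0.0161; 0.0944 0.0161 0.6314]  K=[0.5788 0.0150 0.0713; -0.0823 0.4674 -0.1633; -0.0063 -0.0193 0.4137]  nu=[4.4175, -2.5311, 5.6390]  x^+=[1.4858, -1.9050, 0.8314]  P^+=[0.1174 -0.0365 0.0088; -0.0365 0.2524 -0.0219; 0.0088 -0.0219 0.1416]
step 5: x^-=[1.5789, -1.6685, 1.2292]  P^-=[0.2907 -0.0635 0.0475; -0.0635 0.4824 -0.0710; 0.0475 -0.0710 0.2470]  S=[0.4841 0.0189 0.0941; 0.0189 0.9766 0.0177; 0.0941 0.0177 0.6289]  K=[0.5782 0.0151 0.0712; -0.0822 0.4664 -0.1617; -0.0060 -0.0184 0.4115]  nu=[1.0103, 3.6628, -1.5743]  x^+=[2.1063, 0.2115, 0.5077]  P^+=[0.1173 -0.0364 0.0088; -0.0364 0.2518 -0.0214; 0.0088 -0.0214 0.1409]

K[0,2] = 0.0712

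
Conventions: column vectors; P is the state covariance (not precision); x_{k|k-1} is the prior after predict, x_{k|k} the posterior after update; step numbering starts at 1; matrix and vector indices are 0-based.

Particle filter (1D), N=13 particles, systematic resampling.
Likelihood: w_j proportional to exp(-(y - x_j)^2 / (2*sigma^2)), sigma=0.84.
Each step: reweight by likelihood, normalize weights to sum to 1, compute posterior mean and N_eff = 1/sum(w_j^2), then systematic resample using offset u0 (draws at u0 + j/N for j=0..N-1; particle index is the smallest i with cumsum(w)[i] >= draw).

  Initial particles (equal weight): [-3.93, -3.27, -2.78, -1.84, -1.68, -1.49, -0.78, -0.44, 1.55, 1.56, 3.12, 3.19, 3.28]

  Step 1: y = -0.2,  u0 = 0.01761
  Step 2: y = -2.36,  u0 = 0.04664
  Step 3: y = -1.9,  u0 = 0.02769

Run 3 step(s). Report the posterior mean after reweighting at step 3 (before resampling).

post_mean = -1.5475

step 1: w=[0.0000, 0.0005, 0.0034, 0.0561, 0.0798, 0.1159, 0.2970, 0.3619, 0.0430, 0.0420, 0.0002, 0.0001, 0.0001]  mean=-0.6787  Neff=4.0684  idx=[3, 4, 5, 5, 6, 6, 6, 7, 7, 7, 7, 7, 8]
step 2: w=[0.2297, 0.2005, 0.1627, 0.1627, 0.0474, 0.0474, 0.0474, 0.0204, 0.0204, 0.0204, 0.0204, 0.0204, 0.0000]  mean=-1.4003  Neff=6.4622  idx=[0, 0, 0, 1, 1, 2, 2, 2, 3, 3, 5, 6, 10]
step 3: w=[0.0958, 0.0958, 0.0958, 0.0929, 0.0929, 0.0853, 0.0853, 0.0853, 0.0853, 0.0853, 0.0395, 0.0395, 0.0212]  mean=-1.5475  Neff=11.7981  idx=[0, 1, 1, 2, 3, 4, 5, 6, 6, 7, 8, 9, 11]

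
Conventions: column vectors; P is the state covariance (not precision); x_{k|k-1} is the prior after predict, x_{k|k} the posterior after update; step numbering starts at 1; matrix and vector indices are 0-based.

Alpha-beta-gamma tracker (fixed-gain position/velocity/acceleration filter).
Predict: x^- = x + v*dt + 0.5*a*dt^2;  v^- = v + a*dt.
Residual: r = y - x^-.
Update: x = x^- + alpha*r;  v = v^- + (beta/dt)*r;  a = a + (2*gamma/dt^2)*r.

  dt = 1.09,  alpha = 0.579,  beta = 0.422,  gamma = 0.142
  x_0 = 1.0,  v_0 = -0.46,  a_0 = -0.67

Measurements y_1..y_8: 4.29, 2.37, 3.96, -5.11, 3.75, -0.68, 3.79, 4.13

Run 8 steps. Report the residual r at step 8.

step 1: x_pred=0.1006  r=4.1894  x^+=2.5263  v^+=0.4317  a^+=0.3314
step 2: x_pred=3.1936  r=-0.8236  x^+=2.7168  v^+=0.4740  a^+=0.1345
step 3: x_pred=3.3134  r=0.6466  x^+=3.6878  v^+=0.8710  a^+=0.2891
step 4: x_pred=4.8089  r=-9.9189  x^+=-0.9341  v^+=-2.6540  a^+=-2.0819
step 5: x_pred=-5.0637  r=8.8137  x^+=0.0394  v^+=-1.5110  a^+=0.0249
step 6: x_pred=-1.5927  r=0.9127  x^+=-1.0643  v^+=-1.1304  a^+=0.2431
step 7: x_pred=-2.1520  r=5.9420  x^+=1.2884  v^+=1.4350  a^+=1.6635
step 8: x_pred=3.8408  r=0.2892  x^+=4.0082  v^+=3.3602  a^+=1.7326

resid = 0.2892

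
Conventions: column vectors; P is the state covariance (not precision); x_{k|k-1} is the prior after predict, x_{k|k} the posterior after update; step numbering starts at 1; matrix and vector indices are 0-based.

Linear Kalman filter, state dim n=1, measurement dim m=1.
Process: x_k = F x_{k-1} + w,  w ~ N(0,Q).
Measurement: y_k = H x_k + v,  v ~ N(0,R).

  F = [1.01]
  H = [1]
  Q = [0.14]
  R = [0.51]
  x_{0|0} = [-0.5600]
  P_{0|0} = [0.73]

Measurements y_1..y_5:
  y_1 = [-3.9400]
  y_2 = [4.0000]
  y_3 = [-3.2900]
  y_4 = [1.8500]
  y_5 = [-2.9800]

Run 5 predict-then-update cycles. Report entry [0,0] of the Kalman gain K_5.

step 1: x^-=[-0.5656]  P^-=[0.8847]  S=[1.3947]  K=[0.6343]  nu=[-3.3744]  x^+=[-2.7061]  P^+=[0.3235]
step 2: x^-=[-2.7331]  P^-=[0.4700]  S=[0.9800]  K=[0.4796]  nu=[6.7331]  x^+=[0.4961]  P^+=[0.2446]
step 3: x^-=[0.5010]  P^-=[0.3895]  S=[0.8995]  K=[0.4330]  nu=[-3.7910]  x^+=[-1.1406]  P^+=[0.2208]
step 4: x^-=[-1.1520]  P^-=[0.3653]  S=[0.8753]  K=[0.4173]  nu=[3.0020]  x^+=[0.1008]  P^+=[0.2128]
step 5: x^-=[0.1018]  P^-=[0.3571]  S=[0.8671]  K=[0.4118]  nu=[-3.0818]  x^+=[-1.1674]  P^+=[0.2100]

K[0,0] = 0.4118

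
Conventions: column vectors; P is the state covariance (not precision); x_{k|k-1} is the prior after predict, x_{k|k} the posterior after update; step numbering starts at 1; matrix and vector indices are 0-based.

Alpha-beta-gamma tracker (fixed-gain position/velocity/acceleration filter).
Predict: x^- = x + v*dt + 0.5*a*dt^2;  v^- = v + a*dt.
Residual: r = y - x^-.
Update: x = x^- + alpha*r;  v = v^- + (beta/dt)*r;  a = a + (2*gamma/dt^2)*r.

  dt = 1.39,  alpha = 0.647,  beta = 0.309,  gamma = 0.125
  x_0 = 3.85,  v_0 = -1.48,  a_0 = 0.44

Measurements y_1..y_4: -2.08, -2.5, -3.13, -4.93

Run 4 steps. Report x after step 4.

step 1: x_pred=2.2179  r=-4.2979  x^+=-0.5629  v^+=-1.8238  a^+=-0.1161
step 2: x_pred=-3.2101  r=0.7101  x^+=-2.7507  v^+=-1.8274  a^+=-0.0242
step 3: x_pred=-5.3141  r=2.1841  x^+=-3.9010  v^+=-1.3755  a^+=0.2584
step 4: x_pred=-5.5633  r=0.6333  x^+=-5.1536  v^+=-0.8756  a^+=0.3403

x_post = -5.1536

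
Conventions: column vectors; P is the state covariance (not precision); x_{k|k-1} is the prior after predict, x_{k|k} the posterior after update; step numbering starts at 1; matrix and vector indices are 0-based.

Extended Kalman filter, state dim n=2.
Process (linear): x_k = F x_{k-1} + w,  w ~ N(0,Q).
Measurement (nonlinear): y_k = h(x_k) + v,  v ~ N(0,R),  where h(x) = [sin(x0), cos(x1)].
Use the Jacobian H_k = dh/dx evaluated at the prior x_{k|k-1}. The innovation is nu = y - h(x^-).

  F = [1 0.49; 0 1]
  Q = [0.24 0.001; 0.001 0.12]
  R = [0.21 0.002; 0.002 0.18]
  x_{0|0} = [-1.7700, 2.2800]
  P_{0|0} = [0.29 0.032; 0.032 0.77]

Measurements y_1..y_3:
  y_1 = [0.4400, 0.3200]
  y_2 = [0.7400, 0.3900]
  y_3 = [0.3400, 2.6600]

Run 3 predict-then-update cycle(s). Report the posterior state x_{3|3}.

x_post = [0.7369, -0.0721]

step 1: x^-=[-0.6528, 2.2800]  P^-=[0.7462 0.4103; 0.4103 0.8900]  H_jac=[0.7944 0.0000; 0.0000 -0.7589]  S=[0.6809 -0.2453; -0.2453 0.6926]  K=[0.8123 -0.1618; 0.1459 -0.9236]  nu=[1.0474, 0.9712]  x^+=[0.0408, 1.5358]  P^+=[0.2143 0.0362; 0.0362 0.2187]
step 2: x^-=[0.7934, 1.5358]  P^-=[0.5423 0.1444; 0.1444 0.3387]  H_jac=[0.7014 0.0000; 0.0000 -0.9994]  S=[0.4768 -0.0992; -0.0992 0.5183]  K=[0.7706 -0.1309; 0.0797 -0.6378]  nu=[0.0273, 0.3550]  x^+=[0.7679, 1.3116]  P^+=[0.2303 0.0220; 0.0220 0.1147]
step 3: x^-=[1.4106, 1.3116]  P^-=[0.5195 0.0793; 0.0793 0.2347]  H_jac=[0.1595 0.0000; 0.0000 -0.9666]  S=[0.2232 -0.0102; -0.0102 0.3993]  K=[0.3629 -0.1826; 0.0307 -0.5674]  nu=[-0.6472, 2.4036]  x^+=[0.7369, -0.0721]  P^+=[0.4754 0.0332; 0.0332 0.1056]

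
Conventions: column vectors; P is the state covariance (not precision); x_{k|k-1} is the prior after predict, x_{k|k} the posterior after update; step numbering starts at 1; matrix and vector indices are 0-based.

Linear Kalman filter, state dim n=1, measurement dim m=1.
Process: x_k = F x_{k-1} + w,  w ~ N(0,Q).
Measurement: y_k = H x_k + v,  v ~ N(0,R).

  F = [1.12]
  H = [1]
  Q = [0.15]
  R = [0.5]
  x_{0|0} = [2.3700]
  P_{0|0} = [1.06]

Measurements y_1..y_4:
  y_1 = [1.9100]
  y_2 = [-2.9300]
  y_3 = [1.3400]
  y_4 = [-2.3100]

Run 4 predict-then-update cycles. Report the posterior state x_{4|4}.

step 1: x^-=[2.6544]  P^-=[1.4797]  S=[1.9797]  K=[0.7474]  nu=[-0.7444]  x^+=[2.0980]  P^+=[0.3737]
step 2: x^-=[2.3498]  P^-=[0.6188]  S=[1.1188]  K=[0.5531]  nu=[-5.2798]  x^+=[-0.5704]  P^+=[0.2765]
step 3: x^-=[-0.6389]  P^-=[0.4969]  S=[0.9969]  K=[0.4984]  nu=[1.9789]  x^+=[0.3475]  P^+=[0.2492]
step 4: x^-=[0.3892]  P^-=[0.4626]  S=[0.9626]  K=[0.4806]  nu=[-2.6992]  x^+=[-0.9080]  P^+=[0.2403]

x_post = [-0.9080]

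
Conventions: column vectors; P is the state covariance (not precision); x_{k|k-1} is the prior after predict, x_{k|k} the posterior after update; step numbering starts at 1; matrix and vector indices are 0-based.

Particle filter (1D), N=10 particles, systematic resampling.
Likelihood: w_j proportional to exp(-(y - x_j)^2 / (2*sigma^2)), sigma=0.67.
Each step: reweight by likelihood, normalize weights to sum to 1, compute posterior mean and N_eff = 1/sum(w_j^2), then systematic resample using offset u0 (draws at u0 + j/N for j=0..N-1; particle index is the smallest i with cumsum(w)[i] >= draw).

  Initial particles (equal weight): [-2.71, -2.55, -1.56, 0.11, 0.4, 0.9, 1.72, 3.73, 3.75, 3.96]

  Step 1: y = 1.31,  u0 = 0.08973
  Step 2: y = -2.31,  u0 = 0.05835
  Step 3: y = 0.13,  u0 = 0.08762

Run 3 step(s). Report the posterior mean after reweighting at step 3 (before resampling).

step 1: w=[0.0000, 0.0000, 0.0000, 0.0890, 0.1759, 0.3668, 0.3668, 0.0006, 0.0006, 0.0002]  mean=1.0465  Neff=3.2467  idx=[4, 4, 5, 5, 5, 5, 6, 6, 6, 6]
step 2: w=[0.4655, 0.4655, 0.0172, 0.0172, 0.0172, 0.0172, 0.0000, 0.0000, 0.0000, 0.0000]  mean=0.4346  Neff=2.3010  idx=[0, 0, 0, 0, 0, 1, 1, 1, 1, 3]
step 3: w=[0.1046, 0.1046, 0.1046, 0.1046, 0.1046, 0.1046, 0.1046, 0.1046, 0.1046, 0.0586]  mean=0.4293  Neff=9.8132  idx=[0, 1, 2, 3, 4, 5, 6, 7, 8, 9]

post_mean = 0.4293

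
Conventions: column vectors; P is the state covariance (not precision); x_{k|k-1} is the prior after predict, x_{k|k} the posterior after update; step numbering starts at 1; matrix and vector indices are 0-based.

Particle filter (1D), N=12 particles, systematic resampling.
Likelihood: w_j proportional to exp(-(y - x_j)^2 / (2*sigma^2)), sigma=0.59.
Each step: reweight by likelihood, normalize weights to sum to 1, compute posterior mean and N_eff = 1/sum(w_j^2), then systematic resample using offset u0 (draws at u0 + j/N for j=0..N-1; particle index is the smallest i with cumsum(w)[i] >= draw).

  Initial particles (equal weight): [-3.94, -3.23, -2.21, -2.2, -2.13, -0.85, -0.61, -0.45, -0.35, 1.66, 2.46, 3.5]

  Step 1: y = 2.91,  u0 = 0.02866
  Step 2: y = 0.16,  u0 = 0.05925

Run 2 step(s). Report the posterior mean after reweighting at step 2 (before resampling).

step 1: w=[0.0000, 0.0000, 0.0000, 0.0000, 0.0000, 0.0000, 0.0000, 0.0000, 0.0000, 0.0726, 0.5120, 0.4154]  mean=2.8339  Neff=2.2728  idx=[9, 10, 10, 10, 10, 10, 10, 11, 11, 11, 11, 11]
step 2: w=[0.9292, 0.0118, 0.0118, 0.0118, 0.0118, 0.0118, 0.0118, 0.0000, 0.0000, 0.0000, 0.0000, 0.0000]  mean=1.7166  Neff=1.1571  idx=[0, 0, 0, 0, 0, 0, 0, 0, 0, 0, 0, 4]

post_mean = 1.7166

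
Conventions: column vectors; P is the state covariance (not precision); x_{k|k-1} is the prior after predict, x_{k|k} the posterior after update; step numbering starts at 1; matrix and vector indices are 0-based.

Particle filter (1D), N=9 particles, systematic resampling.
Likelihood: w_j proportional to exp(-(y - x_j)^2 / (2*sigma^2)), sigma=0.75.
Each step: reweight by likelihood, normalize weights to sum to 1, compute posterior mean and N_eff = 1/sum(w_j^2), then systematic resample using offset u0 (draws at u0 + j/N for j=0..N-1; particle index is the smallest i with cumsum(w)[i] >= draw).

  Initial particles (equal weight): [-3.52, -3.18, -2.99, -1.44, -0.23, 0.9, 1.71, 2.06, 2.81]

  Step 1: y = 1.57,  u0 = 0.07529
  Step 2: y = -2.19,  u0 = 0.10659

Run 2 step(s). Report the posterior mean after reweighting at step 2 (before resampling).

step 1: w=[0.0000, 0.0000, 0.0000, 0.0001, 0.0202, 0.2420, 0.3544, 0.2913, 0.0919]  mean=1.6775  Neff=3.5986  idx=[5, 5, 6, 6, 6, 7, 7, 7, 8]
step 2: w=[0.4948, 0.4948, 0.0032, 0.0032, 0.0032, 0.0003, 0.0003, 0.0003, 0.0000]  mean=0.9087  Neff=2.0423  idx=[0, 0, 0, 0, 1, 1, 1, 1, 3]

post_mean = 0.9087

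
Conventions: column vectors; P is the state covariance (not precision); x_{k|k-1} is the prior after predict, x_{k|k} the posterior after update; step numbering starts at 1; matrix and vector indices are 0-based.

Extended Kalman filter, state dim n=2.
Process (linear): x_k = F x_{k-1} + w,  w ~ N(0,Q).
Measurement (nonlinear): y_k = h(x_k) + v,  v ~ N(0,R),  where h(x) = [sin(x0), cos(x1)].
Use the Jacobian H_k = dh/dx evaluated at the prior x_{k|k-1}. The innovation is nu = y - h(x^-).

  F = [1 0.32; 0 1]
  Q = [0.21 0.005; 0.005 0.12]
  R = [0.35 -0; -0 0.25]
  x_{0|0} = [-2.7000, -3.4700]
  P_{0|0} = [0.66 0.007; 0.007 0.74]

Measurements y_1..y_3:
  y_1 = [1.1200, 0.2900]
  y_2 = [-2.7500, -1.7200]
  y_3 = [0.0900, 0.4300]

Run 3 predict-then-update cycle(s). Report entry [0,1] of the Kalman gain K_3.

step 1: x^-=[-3.8104, -3.4700]  P^-=[0.9503 0.2488; 0.2488 0.8600]  H_jac=[-0.7846 0.0000; 0.0000 -0.3225]  S=[0.9349 0.0630; 0.0630 0.3395]  K=[-0.7914 -0.0896; -0.1557 -0.7882]  nu=[0.4999, 1.2366]  x^+=[-4.3169, -4.5225]  P^+=[0.3530 0.0695; 0.0695 0.6110]
step 2: x^-=[-5.7641, -4.5225]  P^-=[0.6701 0.2700; 0.2700 0.7310]  H_jac=[0.8683 0.0000; 0.0000 -0.9820]  S=[0.8552 -0.2302; -0.2302 0.9549]  K=[0.6476 -0.1215; 0.0767 -0.7332]  nu=[-3.2461, -1.5313]  x^+=[-7.6803, -3.6489]  P^+=[0.2611 0.0309; 0.0309 0.1867]
step 3: x^-=[-8.8479, -3.6489]  P^-=[0.5100 0.0957; 0.0957 0.3067]  H_jac=[-0.8382 0.0000; 0.0000 -0.4858]  S=[0.7083 0.0390; 0.0390 0.3224]  K=[-0.5996 -0.0717; -0.0884 -0.4514]  nu=[0.6354, 1.3041]  x^+=[-9.3224, -4.2938]  P^+=[0.2504 0.0369; 0.0369 0.2323]

K[0,1] = -0.0717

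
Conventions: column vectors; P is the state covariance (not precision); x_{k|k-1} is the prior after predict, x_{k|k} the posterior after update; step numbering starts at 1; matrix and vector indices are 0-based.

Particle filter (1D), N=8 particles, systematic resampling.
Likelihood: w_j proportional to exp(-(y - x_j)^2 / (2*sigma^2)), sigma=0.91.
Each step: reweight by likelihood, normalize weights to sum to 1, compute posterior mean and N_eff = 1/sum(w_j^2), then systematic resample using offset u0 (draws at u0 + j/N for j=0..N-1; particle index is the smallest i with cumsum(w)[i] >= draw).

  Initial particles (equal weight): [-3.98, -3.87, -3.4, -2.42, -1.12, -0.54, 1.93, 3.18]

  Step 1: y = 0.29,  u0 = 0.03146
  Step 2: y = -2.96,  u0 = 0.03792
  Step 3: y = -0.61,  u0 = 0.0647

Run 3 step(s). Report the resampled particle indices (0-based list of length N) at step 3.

step 1: w=[0.0000, 0.0000, 0.0002, 0.0101, 0.2559, 0.5607, 0.1675, 0.0055]  mean=-0.2739  Neff=2.4504  idx=[4, 4, 5, 5, 5, 5, 5, 6]
step 2: w=[0.3200, 0.3200, 0.0720, 0.0720, 0.0720, 0.0720, 0.0720, 0.0000]  mean=-0.9112  Neff=4.3339  idx=[0, 0, 0, 1, 1, 2, 4, 5]
step 3: w=[0.1177, 0.1177, 0.1177, 0.1177, 0.1177, 0.1372, 0.1372, 0.1372]  mean=-0.8812  Neff=7.9542  idx=[0, 1, 2, 3, 4, 5, 6, 7]

resampled_idx = [0, 1, 2, 3, 4, 5, 6, 7]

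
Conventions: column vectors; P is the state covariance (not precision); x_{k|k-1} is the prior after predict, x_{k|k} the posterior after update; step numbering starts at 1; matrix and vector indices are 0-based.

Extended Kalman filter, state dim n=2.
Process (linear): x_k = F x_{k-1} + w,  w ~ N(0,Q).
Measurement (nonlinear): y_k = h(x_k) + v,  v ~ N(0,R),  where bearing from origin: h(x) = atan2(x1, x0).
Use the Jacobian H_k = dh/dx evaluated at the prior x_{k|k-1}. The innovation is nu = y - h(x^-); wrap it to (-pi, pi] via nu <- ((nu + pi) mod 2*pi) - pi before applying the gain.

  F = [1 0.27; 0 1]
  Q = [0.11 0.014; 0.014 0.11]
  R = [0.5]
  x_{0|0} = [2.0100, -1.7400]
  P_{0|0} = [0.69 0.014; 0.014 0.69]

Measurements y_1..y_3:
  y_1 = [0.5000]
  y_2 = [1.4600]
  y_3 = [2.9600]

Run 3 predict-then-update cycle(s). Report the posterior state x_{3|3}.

step 1: x^-=[1.5402, -1.7400]  P^-=[0.8579 0.2143; 0.2143 0.8000]  H_jac=[0.3222 0.2852]  S=[0.6936]  K=[0.4867; 0.4286]  nu=[1.3462]  x^+=[2.1954, -1.1630]  P^+=[0.6936 0.0696; 0.0696 0.6726]
step 2: x^-=[1.8814, -1.1630]  P^-=[0.8902 0.2652; 0.2652 0.7826]  H_jac=[0.2377 0.3846]  S=[0.7145]  K=[0.4389; 0.5094]  nu=[2.0137]  x^+=[2.7652, -0.1372]  P^+=[0.7525 0.1055; 0.1055 0.5972]
step 3: x^-=[2.7282, -0.1372]  P^-=[0.9630 0.2807; 0.2807 0.7072]  H_jac=[0.0184 0.3656]  S=[0.5986]  K=[0.2010; 0.4405]  nu=[3.0102]  x^+=[3.3333, 1.1889]  P^+=[0.9388 0.2277; 0.2277 0.5910]

x_post = [3.3333, 1.1889]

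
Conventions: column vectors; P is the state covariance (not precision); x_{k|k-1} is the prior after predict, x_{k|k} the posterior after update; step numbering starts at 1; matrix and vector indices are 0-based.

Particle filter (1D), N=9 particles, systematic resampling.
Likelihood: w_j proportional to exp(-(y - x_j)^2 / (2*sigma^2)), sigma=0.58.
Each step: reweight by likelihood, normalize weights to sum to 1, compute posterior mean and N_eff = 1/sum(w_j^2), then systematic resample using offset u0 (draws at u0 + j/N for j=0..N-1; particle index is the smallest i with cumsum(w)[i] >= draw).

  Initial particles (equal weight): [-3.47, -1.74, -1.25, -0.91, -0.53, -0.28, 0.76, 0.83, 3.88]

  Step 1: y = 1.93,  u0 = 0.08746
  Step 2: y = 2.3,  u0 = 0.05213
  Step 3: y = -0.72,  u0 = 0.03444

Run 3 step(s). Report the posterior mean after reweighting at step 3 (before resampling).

step 1: w=[0.0000, 0.0000, 0.0000, 0.0000, 0.0004, 0.0023, 0.4349, 0.5507, 0.0117]  mean=0.8320  Neff=2.0304  idx=[6, 6, 6, 6, 7, 7, 7, 7, 7]
step 2: w=[0.0923, 0.0923, 0.0923, 0.0923, 0.1262, 0.1262, 0.1262, 0.1262, 0.1262]  mean=0.8042  Neff=8.7974  idx=[0, 1, 2, 4, 5, 5, 6, 7, 8]
step 3: w=[0.1355, 0.1355, 0.1355, 0.0989, 0.0989, 0.0989, 0.0989, 0.0989, 0.0989]  mean=0.8015  Neff=8.7875  idx=[0, 1, 1, 2, 3, 4, 5, 7, 8]

post_mean = 0.8015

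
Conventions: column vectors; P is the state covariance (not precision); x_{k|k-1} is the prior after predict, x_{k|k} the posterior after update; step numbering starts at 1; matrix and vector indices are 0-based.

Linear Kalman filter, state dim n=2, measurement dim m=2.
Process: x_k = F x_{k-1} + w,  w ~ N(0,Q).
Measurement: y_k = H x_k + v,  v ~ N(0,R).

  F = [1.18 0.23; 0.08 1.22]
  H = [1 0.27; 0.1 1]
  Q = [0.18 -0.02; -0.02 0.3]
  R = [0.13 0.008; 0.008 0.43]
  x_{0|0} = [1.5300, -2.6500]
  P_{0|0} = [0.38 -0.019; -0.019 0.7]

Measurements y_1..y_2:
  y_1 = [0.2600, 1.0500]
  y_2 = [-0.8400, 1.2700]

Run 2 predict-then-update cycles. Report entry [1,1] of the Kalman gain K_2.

K[1,1] = 0.6200

step 1: x^-=[1.1959, -3.1106]  P^-=[0.7358 0.1846; 0.1846 1.3406]  S=[1.0632 0.6331; 0.6331 1.8149]  K=[0.8258 -0.1458; 0.0860 0.7188]  nu=[-0.0960, 4.0410]  x^+=[0.5274, -0.2140]  P^+=[0.1247 -0.0686; -0.0686 0.3166]
step 2: x^-=[0.5731, -0.2189]  P^-=[0.3332 -0.0193; -0.0193 0.7587]  S=[0.5080 0.2263; 0.2263 1.1882]  K=[0.6996 -0.1215; 0.0890 0.6200]  nu=[-1.3540, 1.4316]  x^+=[-0.5481, 0.5482]  P^+=[0.1054 -0.0572; -0.0572 0.2730]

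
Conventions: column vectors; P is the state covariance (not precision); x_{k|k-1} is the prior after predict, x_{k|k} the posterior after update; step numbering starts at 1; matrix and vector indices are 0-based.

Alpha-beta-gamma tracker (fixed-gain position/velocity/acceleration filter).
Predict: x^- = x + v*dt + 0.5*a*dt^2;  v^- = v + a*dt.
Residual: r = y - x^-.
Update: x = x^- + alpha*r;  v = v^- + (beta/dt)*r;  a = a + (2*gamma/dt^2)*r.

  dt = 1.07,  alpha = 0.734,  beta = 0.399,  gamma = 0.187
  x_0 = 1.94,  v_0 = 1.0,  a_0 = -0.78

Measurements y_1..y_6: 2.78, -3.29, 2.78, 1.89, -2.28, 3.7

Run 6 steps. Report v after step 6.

step 1: x_pred=2.5635  r=0.2165  x^+=2.7224  v^+=0.2461  a^+=-0.7093
step 2: x_pred=2.5798  r=-5.8698  x^+=-1.7286  v^+=-2.7016  a^+=-2.6267
step 3: x_pred=-6.1230  r=8.9030  x^+=0.4118  v^+=-2.1923  a^+=0.2816
step 4: x_pred=-1.7727  r=3.6627  x^+=0.9157  v^+=-0.5251  a^+=1.4781
step 5: x_pred=1.1999  r=-3.4799  x^+=-1.3543  v^+=-0.2412  a^+=0.3413
step 6: x_pred=-1.4171  r=5.1171  x^+=2.3389  v^+=2.0321  a^+=2.0129

v_post = 2.0321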